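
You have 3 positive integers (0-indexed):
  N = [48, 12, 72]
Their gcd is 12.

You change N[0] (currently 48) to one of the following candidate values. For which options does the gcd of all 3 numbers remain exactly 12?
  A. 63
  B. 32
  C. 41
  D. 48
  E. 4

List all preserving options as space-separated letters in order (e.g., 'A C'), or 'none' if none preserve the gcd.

Old gcd = 12; gcd of others (without N[0]) = 12
New gcd for candidate v: gcd(12, v). Preserves old gcd iff gcd(12, v) = 12.
  Option A: v=63, gcd(12,63)=3 -> changes
  Option B: v=32, gcd(12,32)=4 -> changes
  Option C: v=41, gcd(12,41)=1 -> changes
  Option D: v=48, gcd(12,48)=12 -> preserves
  Option E: v=4, gcd(12,4)=4 -> changes

Answer: D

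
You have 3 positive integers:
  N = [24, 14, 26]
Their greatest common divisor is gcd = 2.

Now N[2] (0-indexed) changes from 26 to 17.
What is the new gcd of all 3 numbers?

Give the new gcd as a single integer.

Numbers: [24, 14, 26], gcd = 2
Change: index 2, 26 -> 17
gcd of the OTHER numbers (without index 2): gcd([24, 14]) = 2
New gcd = gcd(g_others, new_val) = gcd(2, 17) = 1

Answer: 1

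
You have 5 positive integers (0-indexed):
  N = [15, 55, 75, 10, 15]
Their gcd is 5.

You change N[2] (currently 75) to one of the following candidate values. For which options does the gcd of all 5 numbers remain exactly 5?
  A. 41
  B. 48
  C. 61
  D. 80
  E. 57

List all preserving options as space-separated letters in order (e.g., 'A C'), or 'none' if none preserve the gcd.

Old gcd = 5; gcd of others (without N[2]) = 5
New gcd for candidate v: gcd(5, v). Preserves old gcd iff gcd(5, v) = 5.
  Option A: v=41, gcd(5,41)=1 -> changes
  Option B: v=48, gcd(5,48)=1 -> changes
  Option C: v=61, gcd(5,61)=1 -> changes
  Option D: v=80, gcd(5,80)=5 -> preserves
  Option E: v=57, gcd(5,57)=1 -> changes

Answer: D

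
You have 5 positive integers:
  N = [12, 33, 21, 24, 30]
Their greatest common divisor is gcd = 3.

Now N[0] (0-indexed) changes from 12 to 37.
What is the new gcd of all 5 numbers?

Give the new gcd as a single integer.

Numbers: [12, 33, 21, 24, 30], gcd = 3
Change: index 0, 12 -> 37
gcd of the OTHER numbers (without index 0): gcd([33, 21, 24, 30]) = 3
New gcd = gcd(g_others, new_val) = gcd(3, 37) = 1

Answer: 1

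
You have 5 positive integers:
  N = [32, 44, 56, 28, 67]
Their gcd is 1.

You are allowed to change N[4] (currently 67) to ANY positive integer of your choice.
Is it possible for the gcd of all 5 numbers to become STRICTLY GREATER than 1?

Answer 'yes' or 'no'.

Answer: yes

Derivation:
Current gcd = 1
gcd of all OTHER numbers (without N[4]=67): gcd([32, 44, 56, 28]) = 4
The new gcd after any change is gcd(4, new_value).
This can be at most 4.
Since 4 > old gcd 1, the gcd CAN increase (e.g., set N[4] = 4).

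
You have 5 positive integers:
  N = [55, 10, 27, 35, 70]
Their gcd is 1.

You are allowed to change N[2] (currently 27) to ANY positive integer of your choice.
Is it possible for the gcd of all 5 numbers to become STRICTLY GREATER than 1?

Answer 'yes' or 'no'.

Current gcd = 1
gcd of all OTHER numbers (without N[2]=27): gcd([55, 10, 35, 70]) = 5
The new gcd after any change is gcd(5, new_value).
This can be at most 5.
Since 5 > old gcd 1, the gcd CAN increase (e.g., set N[2] = 5).

Answer: yes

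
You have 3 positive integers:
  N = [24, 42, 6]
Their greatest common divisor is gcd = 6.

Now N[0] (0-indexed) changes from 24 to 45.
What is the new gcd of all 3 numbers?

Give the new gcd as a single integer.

Numbers: [24, 42, 6], gcd = 6
Change: index 0, 24 -> 45
gcd of the OTHER numbers (without index 0): gcd([42, 6]) = 6
New gcd = gcd(g_others, new_val) = gcd(6, 45) = 3

Answer: 3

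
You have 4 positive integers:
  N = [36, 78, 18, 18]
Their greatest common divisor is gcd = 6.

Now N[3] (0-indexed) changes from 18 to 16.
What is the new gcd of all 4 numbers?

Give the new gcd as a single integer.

Answer: 2

Derivation:
Numbers: [36, 78, 18, 18], gcd = 6
Change: index 3, 18 -> 16
gcd of the OTHER numbers (without index 3): gcd([36, 78, 18]) = 6
New gcd = gcd(g_others, new_val) = gcd(6, 16) = 2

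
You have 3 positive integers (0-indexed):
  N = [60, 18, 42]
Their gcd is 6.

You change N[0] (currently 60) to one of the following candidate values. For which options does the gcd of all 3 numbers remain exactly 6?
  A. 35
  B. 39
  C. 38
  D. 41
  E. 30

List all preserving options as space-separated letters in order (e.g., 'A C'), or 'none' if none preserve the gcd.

Old gcd = 6; gcd of others (without N[0]) = 6
New gcd for candidate v: gcd(6, v). Preserves old gcd iff gcd(6, v) = 6.
  Option A: v=35, gcd(6,35)=1 -> changes
  Option B: v=39, gcd(6,39)=3 -> changes
  Option C: v=38, gcd(6,38)=2 -> changes
  Option D: v=41, gcd(6,41)=1 -> changes
  Option E: v=30, gcd(6,30)=6 -> preserves

Answer: E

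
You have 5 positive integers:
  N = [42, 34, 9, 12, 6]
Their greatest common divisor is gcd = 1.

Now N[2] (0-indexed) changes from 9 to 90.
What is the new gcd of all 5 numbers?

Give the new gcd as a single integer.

Answer: 2

Derivation:
Numbers: [42, 34, 9, 12, 6], gcd = 1
Change: index 2, 9 -> 90
gcd of the OTHER numbers (without index 2): gcd([42, 34, 12, 6]) = 2
New gcd = gcd(g_others, new_val) = gcd(2, 90) = 2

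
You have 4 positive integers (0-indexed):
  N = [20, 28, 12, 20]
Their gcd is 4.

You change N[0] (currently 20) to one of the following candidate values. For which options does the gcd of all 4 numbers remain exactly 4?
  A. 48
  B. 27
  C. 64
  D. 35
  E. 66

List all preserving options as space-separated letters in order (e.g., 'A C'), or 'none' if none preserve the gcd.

Old gcd = 4; gcd of others (without N[0]) = 4
New gcd for candidate v: gcd(4, v). Preserves old gcd iff gcd(4, v) = 4.
  Option A: v=48, gcd(4,48)=4 -> preserves
  Option B: v=27, gcd(4,27)=1 -> changes
  Option C: v=64, gcd(4,64)=4 -> preserves
  Option D: v=35, gcd(4,35)=1 -> changes
  Option E: v=66, gcd(4,66)=2 -> changes

Answer: A C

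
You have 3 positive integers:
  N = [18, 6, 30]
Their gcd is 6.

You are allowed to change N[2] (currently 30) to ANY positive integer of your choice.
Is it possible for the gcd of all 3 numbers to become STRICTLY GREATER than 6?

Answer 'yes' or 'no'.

Answer: no

Derivation:
Current gcd = 6
gcd of all OTHER numbers (without N[2]=30): gcd([18, 6]) = 6
The new gcd after any change is gcd(6, new_value).
This can be at most 6.
Since 6 = old gcd 6, the gcd can only stay the same or decrease.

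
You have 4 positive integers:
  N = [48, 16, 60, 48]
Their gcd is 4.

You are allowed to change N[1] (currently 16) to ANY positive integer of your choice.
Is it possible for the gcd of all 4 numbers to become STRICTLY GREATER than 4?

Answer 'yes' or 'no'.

Current gcd = 4
gcd of all OTHER numbers (without N[1]=16): gcd([48, 60, 48]) = 12
The new gcd after any change is gcd(12, new_value).
This can be at most 12.
Since 12 > old gcd 4, the gcd CAN increase (e.g., set N[1] = 12).

Answer: yes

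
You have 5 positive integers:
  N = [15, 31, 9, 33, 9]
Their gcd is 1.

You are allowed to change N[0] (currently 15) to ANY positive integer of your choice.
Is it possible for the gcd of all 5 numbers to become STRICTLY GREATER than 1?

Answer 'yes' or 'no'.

Answer: no

Derivation:
Current gcd = 1
gcd of all OTHER numbers (without N[0]=15): gcd([31, 9, 33, 9]) = 1
The new gcd after any change is gcd(1, new_value).
This can be at most 1.
Since 1 = old gcd 1, the gcd can only stay the same or decrease.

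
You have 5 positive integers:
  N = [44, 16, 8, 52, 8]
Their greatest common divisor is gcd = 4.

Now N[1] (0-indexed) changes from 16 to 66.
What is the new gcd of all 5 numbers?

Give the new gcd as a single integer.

Answer: 2

Derivation:
Numbers: [44, 16, 8, 52, 8], gcd = 4
Change: index 1, 16 -> 66
gcd of the OTHER numbers (without index 1): gcd([44, 8, 52, 8]) = 4
New gcd = gcd(g_others, new_val) = gcd(4, 66) = 2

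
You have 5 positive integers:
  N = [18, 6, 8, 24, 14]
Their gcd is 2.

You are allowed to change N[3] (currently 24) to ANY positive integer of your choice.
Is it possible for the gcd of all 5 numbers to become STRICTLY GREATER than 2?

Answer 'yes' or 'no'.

Answer: no

Derivation:
Current gcd = 2
gcd of all OTHER numbers (without N[3]=24): gcd([18, 6, 8, 14]) = 2
The new gcd after any change is gcd(2, new_value).
This can be at most 2.
Since 2 = old gcd 2, the gcd can only stay the same or decrease.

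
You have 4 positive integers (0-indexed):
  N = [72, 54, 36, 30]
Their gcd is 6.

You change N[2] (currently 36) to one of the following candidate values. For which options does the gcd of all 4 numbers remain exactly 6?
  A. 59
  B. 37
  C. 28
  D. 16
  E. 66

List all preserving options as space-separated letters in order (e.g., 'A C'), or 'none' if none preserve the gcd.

Answer: E

Derivation:
Old gcd = 6; gcd of others (without N[2]) = 6
New gcd for candidate v: gcd(6, v). Preserves old gcd iff gcd(6, v) = 6.
  Option A: v=59, gcd(6,59)=1 -> changes
  Option B: v=37, gcd(6,37)=1 -> changes
  Option C: v=28, gcd(6,28)=2 -> changes
  Option D: v=16, gcd(6,16)=2 -> changes
  Option E: v=66, gcd(6,66)=6 -> preserves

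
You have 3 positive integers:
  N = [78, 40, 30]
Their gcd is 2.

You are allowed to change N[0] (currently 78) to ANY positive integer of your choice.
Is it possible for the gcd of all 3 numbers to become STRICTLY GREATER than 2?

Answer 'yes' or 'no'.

Current gcd = 2
gcd of all OTHER numbers (without N[0]=78): gcd([40, 30]) = 10
The new gcd after any change is gcd(10, new_value).
This can be at most 10.
Since 10 > old gcd 2, the gcd CAN increase (e.g., set N[0] = 10).

Answer: yes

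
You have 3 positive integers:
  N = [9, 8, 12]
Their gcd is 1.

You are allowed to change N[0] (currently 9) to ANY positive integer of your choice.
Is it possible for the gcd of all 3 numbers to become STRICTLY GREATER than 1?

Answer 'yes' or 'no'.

Answer: yes

Derivation:
Current gcd = 1
gcd of all OTHER numbers (without N[0]=9): gcd([8, 12]) = 4
The new gcd after any change is gcd(4, new_value).
This can be at most 4.
Since 4 > old gcd 1, the gcd CAN increase (e.g., set N[0] = 4).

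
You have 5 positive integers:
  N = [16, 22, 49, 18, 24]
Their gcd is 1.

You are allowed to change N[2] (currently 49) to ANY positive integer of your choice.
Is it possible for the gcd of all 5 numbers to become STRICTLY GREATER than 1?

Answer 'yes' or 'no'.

Answer: yes

Derivation:
Current gcd = 1
gcd of all OTHER numbers (without N[2]=49): gcd([16, 22, 18, 24]) = 2
The new gcd after any change is gcd(2, new_value).
This can be at most 2.
Since 2 > old gcd 1, the gcd CAN increase (e.g., set N[2] = 2).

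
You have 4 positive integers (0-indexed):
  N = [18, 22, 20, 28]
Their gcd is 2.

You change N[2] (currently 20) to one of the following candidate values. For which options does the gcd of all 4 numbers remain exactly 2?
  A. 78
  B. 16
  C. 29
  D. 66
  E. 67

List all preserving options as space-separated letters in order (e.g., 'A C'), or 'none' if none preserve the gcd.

Answer: A B D

Derivation:
Old gcd = 2; gcd of others (without N[2]) = 2
New gcd for candidate v: gcd(2, v). Preserves old gcd iff gcd(2, v) = 2.
  Option A: v=78, gcd(2,78)=2 -> preserves
  Option B: v=16, gcd(2,16)=2 -> preserves
  Option C: v=29, gcd(2,29)=1 -> changes
  Option D: v=66, gcd(2,66)=2 -> preserves
  Option E: v=67, gcd(2,67)=1 -> changes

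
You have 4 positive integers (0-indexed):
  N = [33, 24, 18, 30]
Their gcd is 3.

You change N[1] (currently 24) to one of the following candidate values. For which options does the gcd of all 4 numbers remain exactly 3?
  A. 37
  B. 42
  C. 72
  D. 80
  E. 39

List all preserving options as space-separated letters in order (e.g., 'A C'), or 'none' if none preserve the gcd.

Answer: B C E

Derivation:
Old gcd = 3; gcd of others (without N[1]) = 3
New gcd for candidate v: gcd(3, v). Preserves old gcd iff gcd(3, v) = 3.
  Option A: v=37, gcd(3,37)=1 -> changes
  Option B: v=42, gcd(3,42)=3 -> preserves
  Option C: v=72, gcd(3,72)=3 -> preserves
  Option D: v=80, gcd(3,80)=1 -> changes
  Option E: v=39, gcd(3,39)=3 -> preserves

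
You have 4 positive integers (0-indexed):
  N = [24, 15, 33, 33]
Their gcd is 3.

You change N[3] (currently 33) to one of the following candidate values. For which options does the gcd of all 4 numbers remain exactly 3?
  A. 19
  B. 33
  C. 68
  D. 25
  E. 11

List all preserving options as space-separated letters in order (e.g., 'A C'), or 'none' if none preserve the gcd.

Answer: B

Derivation:
Old gcd = 3; gcd of others (without N[3]) = 3
New gcd for candidate v: gcd(3, v). Preserves old gcd iff gcd(3, v) = 3.
  Option A: v=19, gcd(3,19)=1 -> changes
  Option B: v=33, gcd(3,33)=3 -> preserves
  Option C: v=68, gcd(3,68)=1 -> changes
  Option D: v=25, gcd(3,25)=1 -> changes
  Option E: v=11, gcd(3,11)=1 -> changes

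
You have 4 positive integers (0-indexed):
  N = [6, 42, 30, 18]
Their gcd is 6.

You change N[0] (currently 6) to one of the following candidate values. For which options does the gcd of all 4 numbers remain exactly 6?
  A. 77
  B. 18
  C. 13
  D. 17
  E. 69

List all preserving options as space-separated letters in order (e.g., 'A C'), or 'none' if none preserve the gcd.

Old gcd = 6; gcd of others (without N[0]) = 6
New gcd for candidate v: gcd(6, v). Preserves old gcd iff gcd(6, v) = 6.
  Option A: v=77, gcd(6,77)=1 -> changes
  Option B: v=18, gcd(6,18)=6 -> preserves
  Option C: v=13, gcd(6,13)=1 -> changes
  Option D: v=17, gcd(6,17)=1 -> changes
  Option E: v=69, gcd(6,69)=3 -> changes

Answer: B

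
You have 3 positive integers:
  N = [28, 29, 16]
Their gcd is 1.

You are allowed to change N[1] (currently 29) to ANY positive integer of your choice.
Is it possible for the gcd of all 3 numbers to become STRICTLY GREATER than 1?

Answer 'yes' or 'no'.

Current gcd = 1
gcd of all OTHER numbers (without N[1]=29): gcd([28, 16]) = 4
The new gcd after any change is gcd(4, new_value).
This can be at most 4.
Since 4 > old gcd 1, the gcd CAN increase (e.g., set N[1] = 4).

Answer: yes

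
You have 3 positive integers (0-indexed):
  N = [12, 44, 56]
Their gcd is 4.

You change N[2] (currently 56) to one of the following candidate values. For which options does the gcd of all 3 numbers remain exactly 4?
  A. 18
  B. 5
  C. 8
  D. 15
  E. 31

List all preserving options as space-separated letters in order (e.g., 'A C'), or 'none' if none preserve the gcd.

Old gcd = 4; gcd of others (without N[2]) = 4
New gcd for candidate v: gcd(4, v). Preserves old gcd iff gcd(4, v) = 4.
  Option A: v=18, gcd(4,18)=2 -> changes
  Option B: v=5, gcd(4,5)=1 -> changes
  Option C: v=8, gcd(4,8)=4 -> preserves
  Option D: v=15, gcd(4,15)=1 -> changes
  Option E: v=31, gcd(4,31)=1 -> changes

Answer: C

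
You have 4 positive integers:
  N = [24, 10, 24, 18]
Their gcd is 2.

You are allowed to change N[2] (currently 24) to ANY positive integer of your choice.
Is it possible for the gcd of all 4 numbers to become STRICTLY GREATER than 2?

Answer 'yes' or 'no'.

Current gcd = 2
gcd of all OTHER numbers (without N[2]=24): gcd([24, 10, 18]) = 2
The new gcd after any change is gcd(2, new_value).
This can be at most 2.
Since 2 = old gcd 2, the gcd can only stay the same or decrease.

Answer: no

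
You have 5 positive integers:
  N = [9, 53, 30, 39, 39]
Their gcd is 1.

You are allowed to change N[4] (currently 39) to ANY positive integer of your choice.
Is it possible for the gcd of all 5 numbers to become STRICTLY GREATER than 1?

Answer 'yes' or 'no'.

Current gcd = 1
gcd of all OTHER numbers (without N[4]=39): gcd([9, 53, 30, 39]) = 1
The new gcd after any change is gcd(1, new_value).
This can be at most 1.
Since 1 = old gcd 1, the gcd can only stay the same or decrease.

Answer: no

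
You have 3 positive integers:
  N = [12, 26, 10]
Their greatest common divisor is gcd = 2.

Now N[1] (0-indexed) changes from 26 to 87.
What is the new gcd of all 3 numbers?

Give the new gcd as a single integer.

Numbers: [12, 26, 10], gcd = 2
Change: index 1, 26 -> 87
gcd of the OTHER numbers (without index 1): gcd([12, 10]) = 2
New gcd = gcd(g_others, new_val) = gcd(2, 87) = 1

Answer: 1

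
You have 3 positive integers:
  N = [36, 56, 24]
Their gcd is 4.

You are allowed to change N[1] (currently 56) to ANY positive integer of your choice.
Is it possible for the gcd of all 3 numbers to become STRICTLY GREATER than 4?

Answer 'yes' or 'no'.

Answer: yes

Derivation:
Current gcd = 4
gcd of all OTHER numbers (without N[1]=56): gcd([36, 24]) = 12
The new gcd after any change is gcd(12, new_value).
This can be at most 12.
Since 12 > old gcd 4, the gcd CAN increase (e.g., set N[1] = 12).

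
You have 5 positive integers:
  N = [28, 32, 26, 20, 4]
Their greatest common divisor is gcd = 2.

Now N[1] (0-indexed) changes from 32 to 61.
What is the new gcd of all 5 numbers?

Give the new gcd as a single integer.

Numbers: [28, 32, 26, 20, 4], gcd = 2
Change: index 1, 32 -> 61
gcd of the OTHER numbers (without index 1): gcd([28, 26, 20, 4]) = 2
New gcd = gcd(g_others, new_val) = gcd(2, 61) = 1

Answer: 1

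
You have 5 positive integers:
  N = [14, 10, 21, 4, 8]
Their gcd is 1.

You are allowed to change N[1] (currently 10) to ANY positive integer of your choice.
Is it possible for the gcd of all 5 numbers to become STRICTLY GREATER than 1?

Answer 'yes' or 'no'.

Answer: no

Derivation:
Current gcd = 1
gcd of all OTHER numbers (without N[1]=10): gcd([14, 21, 4, 8]) = 1
The new gcd after any change is gcd(1, new_value).
This can be at most 1.
Since 1 = old gcd 1, the gcd can only stay the same or decrease.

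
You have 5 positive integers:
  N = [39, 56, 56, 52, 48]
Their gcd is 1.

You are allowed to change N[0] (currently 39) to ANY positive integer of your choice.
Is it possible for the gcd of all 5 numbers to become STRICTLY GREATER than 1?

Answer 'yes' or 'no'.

Current gcd = 1
gcd of all OTHER numbers (without N[0]=39): gcd([56, 56, 52, 48]) = 4
The new gcd after any change is gcd(4, new_value).
This can be at most 4.
Since 4 > old gcd 1, the gcd CAN increase (e.g., set N[0] = 4).

Answer: yes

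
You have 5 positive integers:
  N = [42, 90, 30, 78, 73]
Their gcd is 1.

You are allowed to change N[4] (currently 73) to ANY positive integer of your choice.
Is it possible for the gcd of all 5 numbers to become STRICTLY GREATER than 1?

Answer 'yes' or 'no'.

Current gcd = 1
gcd of all OTHER numbers (without N[4]=73): gcd([42, 90, 30, 78]) = 6
The new gcd after any change is gcd(6, new_value).
This can be at most 6.
Since 6 > old gcd 1, the gcd CAN increase (e.g., set N[4] = 6).

Answer: yes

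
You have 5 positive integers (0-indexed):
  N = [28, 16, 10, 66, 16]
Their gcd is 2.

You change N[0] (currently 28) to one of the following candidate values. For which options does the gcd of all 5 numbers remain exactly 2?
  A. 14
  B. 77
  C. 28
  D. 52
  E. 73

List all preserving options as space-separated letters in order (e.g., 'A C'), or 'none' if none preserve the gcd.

Old gcd = 2; gcd of others (without N[0]) = 2
New gcd for candidate v: gcd(2, v). Preserves old gcd iff gcd(2, v) = 2.
  Option A: v=14, gcd(2,14)=2 -> preserves
  Option B: v=77, gcd(2,77)=1 -> changes
  Option C: v=28, gcd(2,28)=2 -> preserves
  Option D: v=52, gcd(2,52)=2 -> preserves
  Option E: v=73, gcd(2,73)=1 -> changes

Answer: A C D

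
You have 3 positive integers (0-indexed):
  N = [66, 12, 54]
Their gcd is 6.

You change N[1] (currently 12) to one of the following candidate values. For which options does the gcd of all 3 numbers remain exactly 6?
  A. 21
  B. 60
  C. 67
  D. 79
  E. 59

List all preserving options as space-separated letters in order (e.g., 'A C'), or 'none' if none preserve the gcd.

Answer: B

Derivation:
Old gcd = 6; gcd of others (without N[1]) = 6
New gcd for candidate v: gcd(6, v). Preserves old gcd iff gcd(6, v) = 6.
  Option A: v=21, gcd(6,21)=3 -> changes
  Option B: v=60, gcd(6,60)=6 -> preserves
  Option C: v=67, gcd(6,67)=1 -> changes
  Option D: v=79, gcd(6,79)=1 -> changes
  Option E: v=59, gcd(6,59)=1 -> changes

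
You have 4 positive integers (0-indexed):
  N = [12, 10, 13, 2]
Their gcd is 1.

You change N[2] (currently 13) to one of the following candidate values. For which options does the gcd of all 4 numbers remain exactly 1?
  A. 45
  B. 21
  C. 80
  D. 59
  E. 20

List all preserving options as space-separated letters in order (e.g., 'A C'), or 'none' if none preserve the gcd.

Old gcd = 1; gcd of others (without N[2]) = 2
New gcd for candidate v: gcd(2, v). Preserves old gcd iff gcd(2, v) = 1.
  Option A: v=45, gcd(2,45)=1 -> preserves
  Option B: v=21, gcd(2,21)=1 -> preserves
  Option C: v=80, gcd(2,80)=2 -> changes
  Option D: v=59, gcd(2,59)=1 -> preserves
  Option E: v=20, gcd(2,20)=2 -> changes

Answer: A B D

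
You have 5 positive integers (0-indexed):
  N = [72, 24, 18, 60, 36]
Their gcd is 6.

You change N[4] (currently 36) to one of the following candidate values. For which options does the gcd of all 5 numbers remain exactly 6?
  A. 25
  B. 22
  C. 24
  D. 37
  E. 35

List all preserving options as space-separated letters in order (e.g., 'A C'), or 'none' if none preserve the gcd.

Old gcd = 6; gcd of others (without N[4]) = 6
New gcd for candidate v: gcd(6, v). Preserves old gcd iff gcd(6, v) = 6.
  Option A: v=25, gcd(6,25)=1 -> changes
  Option B: v=22, gcd(6,22)=2 -> changes
  Option C: v=24, gcd(6,24)=6 -> preserves
  Option D: v=37, gcd(6,37)=1 -> changes
  Option E: v=35, gcd(6,35)=1 -> changes

Answer: C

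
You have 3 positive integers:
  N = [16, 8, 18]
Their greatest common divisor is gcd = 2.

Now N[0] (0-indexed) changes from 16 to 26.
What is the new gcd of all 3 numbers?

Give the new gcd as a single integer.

Answer: 2

Derivation:
Numbers: [16, 8, 18], gcd = 2
Change: index 0, 16 -> 26
gcd of the OTHER numbers (without index 0): gcd([8, 18]) = 2
New gcd = gcd(g_others, new_val) = gcd(2, 26) = 2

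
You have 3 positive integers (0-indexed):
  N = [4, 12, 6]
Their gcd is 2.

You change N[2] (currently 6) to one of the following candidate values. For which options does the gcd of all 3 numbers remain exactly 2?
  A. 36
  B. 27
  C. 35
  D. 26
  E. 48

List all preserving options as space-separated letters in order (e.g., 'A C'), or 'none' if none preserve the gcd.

Answer: D

Derivation:
Old gcd = 2; gcd of others (without N[2]) = 4
New gcd for candidate v: gcd(4, v). Preserves old gcd iff gcd(4, v) = 2.
  Option A: v=36, gcd(4,36)=4 -> changes
  Option B: v=27, gcd(4,27)=1 -> changes
  Option C: v=35, gcd(4,35)=1 -> changes
  Option D: v=26, gcd(4,26)=2 -> preserves
  Option E: v=48, gcd(4,48)=4 -> changes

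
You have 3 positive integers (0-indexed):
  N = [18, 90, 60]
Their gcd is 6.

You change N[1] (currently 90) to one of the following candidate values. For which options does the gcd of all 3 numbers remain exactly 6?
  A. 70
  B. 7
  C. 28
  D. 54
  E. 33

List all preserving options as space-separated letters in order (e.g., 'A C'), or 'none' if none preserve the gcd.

Old gcd = 6; gcd of others (without N[1]) = 6
New gcd for candidate v: gcd(6, v). Preserves old gcd iff gcd(6, v) = 6.
  Option A: v=70, gcd(6,70)=2 -> changes
  Option B: v=7, gcd(6,7)=1 -> changes
  Option C: v=28, gcd(6,28)=2 -> changes
  Option D: v=54, gcd(6,54)=6 -> preserves
  Option E: v=33, gcd(6,33)=3 -> changes

Answer: D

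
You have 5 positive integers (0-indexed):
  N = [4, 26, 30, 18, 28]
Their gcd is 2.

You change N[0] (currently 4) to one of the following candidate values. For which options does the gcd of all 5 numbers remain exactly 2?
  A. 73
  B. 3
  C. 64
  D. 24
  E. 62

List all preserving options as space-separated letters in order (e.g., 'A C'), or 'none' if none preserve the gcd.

Old gcd = 2; gcd of others (without N[0]) = 2
New gcd for candidate v: gcd(2, v). Preserves old gcd iff gcd(2, v) = 2.
  Option A: v=73, gcd(2,73)=1 -> changes
  Option B: v=3, gcd(2,3)=1 -> changes
  Option C: v=64, gcd(2,64)=2 -> preserves
  Option D: v=24, gcd(2,24)=2 -> preserves
  Option E: v=62, gcd(2,62)=2 -> preserves

Answer: C D E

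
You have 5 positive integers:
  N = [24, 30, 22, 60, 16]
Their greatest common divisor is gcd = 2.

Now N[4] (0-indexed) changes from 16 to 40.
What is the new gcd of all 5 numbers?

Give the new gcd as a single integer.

Numbers: [24, 30, 22, 60, 16], gcd = 2
Change: index 4, 16 -> 40
gcd of the OTHER numbers (without index 4): gcd([24, 30, 22, 60]) = 2
New gcd = gcd(g_others, new_val) = gcd(2, 40) = 2

Answer: 2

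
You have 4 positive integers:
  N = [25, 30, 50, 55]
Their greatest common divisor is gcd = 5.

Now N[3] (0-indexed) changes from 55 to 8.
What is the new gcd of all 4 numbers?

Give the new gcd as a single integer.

Answer: 1

Derivation:
Numbers: [25, 30, 50, 55], gcd = 5
Change: index 3, 55 -> 8
gcd of the OTHER numbers (without index 3): gcd([25, 30, 50]) = 5
New gcd = gcd(g_others, new_val) = gcd(5, 8) = 1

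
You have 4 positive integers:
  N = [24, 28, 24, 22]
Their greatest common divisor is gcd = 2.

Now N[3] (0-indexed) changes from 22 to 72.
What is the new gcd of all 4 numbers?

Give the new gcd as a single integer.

Numbers: [24, 28, 24, 22], gcd = 2
Change: index 3, 22 -> 72
gcd of the OTHER numbers (without index 3): gcd([24, 28, 24]) = 4
New gcd = gcd(g_others, new_val) = gcd(4, 72) = 4

Answer: 4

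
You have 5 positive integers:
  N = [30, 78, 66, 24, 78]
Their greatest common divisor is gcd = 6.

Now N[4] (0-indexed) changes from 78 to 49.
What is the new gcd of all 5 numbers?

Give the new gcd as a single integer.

Answer: 1

Derivation:
Numbers: [30, 78, 66, 24, 78], gcd = 6
Change: index 4, 78 -> 49
gcd of the OTHER numbers (without index 4): gcd([30, 78, 66, 24]) = 6
New gcd = gcd(g_others, new_val) = gcd(6, 49) = 1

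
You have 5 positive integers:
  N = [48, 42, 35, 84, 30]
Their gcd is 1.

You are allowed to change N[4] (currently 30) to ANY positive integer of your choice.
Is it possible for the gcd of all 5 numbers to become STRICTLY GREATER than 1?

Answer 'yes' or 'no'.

Current gcd = 1
gcd of all OTHER numbers (without N[4]=30): gcd([48, 42, 35, 84]) = 1
The new gcd after any change is gcd(1, new_value).
This can be at most 1.
Since 1 = old gcd 1, the gcd can only stay the same or decrease.

Answer: no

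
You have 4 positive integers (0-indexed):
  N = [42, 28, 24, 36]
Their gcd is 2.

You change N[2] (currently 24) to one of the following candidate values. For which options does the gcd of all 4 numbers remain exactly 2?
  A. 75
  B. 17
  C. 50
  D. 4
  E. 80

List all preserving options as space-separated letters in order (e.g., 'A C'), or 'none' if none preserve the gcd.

Answer: C D E

Derivation:
Old gcd = 2; gcd of others (without N[2]) = 2
New gcd for candidate v: gcd(2, v). Preserves old gcd iff gcd(2, v) = 2.
  Option A: v=75, gcd(2,75)=1 -> changes
  Option B: v=17, gcd(2,17)=1 -> changes
  Option C: v=50, gcd(2,50)=2 -> preserves
  Option D: v=4, gcd(2,4)=2 -> preserves
  Option E: v=80, gcd(2,80)=2 -> preserves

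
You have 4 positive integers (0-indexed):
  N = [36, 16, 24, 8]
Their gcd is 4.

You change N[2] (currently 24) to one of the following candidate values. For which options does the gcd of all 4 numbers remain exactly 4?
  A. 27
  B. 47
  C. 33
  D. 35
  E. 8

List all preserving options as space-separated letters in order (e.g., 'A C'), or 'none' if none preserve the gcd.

Answer: E

Derivation:
Old gcd = 4; gcd of others (without N[2]) = 4
New gcd for candidate v: gcd(4, v). Preserves old gcd iff gcd(4, v) = 4.
  Option A: v=27, gcd(4,27)=1 -> changes
  Option B: v=47, gcd(4,47)=1 -> changes
  Option C: v=33, gcd(4,33)=1 -> changes
  Option D: v=35, gcd(4,35)=1 -> changes
  Option E: v=8, gcd(4,8)=4 -> preserves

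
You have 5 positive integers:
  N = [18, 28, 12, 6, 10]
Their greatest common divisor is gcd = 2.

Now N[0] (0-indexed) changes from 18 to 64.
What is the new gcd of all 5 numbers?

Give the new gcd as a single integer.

Numbers: [18, 28, 12, 6, 10], gcd = 2
Change: index 0, 18 -> 64
gcd of the OTHER numbers (without index 0): gcd([28, 12, 6, 10]) = 2
New gcd = gcd(g_others, new_val) = gcd(2, 64) = 2

Answer: 2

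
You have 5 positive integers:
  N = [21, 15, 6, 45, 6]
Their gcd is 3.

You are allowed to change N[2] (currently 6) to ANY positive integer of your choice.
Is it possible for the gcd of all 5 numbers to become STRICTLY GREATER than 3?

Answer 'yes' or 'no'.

Current gcd = 3
gcd of all OTHER numbers (without N[2]=6): gcd([21, 15, 45, 6]) = 3
The new gcd after any change is gcd(3, new_value).
This can be at most 3.
Since 3 = old gcd 3, the gcd can only stay the same or decrease.

Answer: no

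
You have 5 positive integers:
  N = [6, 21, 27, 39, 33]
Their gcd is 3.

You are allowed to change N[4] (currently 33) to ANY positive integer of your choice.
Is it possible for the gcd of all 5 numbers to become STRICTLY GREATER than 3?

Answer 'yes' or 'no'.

Answer: no

Derivation:
Current gcd = 3
gcd of all OTHER numbers (without N[4]=33): gcd([6, 21, 27, 39]) = 3
The new gcd after any change is gcd(3, new_value).
This can be at most 3.
Since 3 = old gcd 3, the gcd can only stay the same or decrease.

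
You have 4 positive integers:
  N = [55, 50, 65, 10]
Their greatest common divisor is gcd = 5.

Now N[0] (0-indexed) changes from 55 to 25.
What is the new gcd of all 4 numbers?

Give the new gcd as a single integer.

Answer: 5

Derivation:
Numbers: [55, 50, 65, 10], gcd = 5
Change: index 0, 55 -> 25
gcd of the OTHER numbers (without index 0): gcd([50, 65, 10]) = 5
New gcd = gcd(g_others, new_val) = gcd(5, 25) = 5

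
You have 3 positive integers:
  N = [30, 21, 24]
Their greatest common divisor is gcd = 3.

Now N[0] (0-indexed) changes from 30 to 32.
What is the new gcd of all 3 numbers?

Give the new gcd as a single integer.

Numbers: [30, 21, 24], gcd = 3
Change: index 0, 30 -> 32
gcd of the OTHER numbers (without index 0): gcd([21, 24]) = 3
New gcd = gcd(g_others, new_val) = gcd(3, 32) = 1

Answer: 1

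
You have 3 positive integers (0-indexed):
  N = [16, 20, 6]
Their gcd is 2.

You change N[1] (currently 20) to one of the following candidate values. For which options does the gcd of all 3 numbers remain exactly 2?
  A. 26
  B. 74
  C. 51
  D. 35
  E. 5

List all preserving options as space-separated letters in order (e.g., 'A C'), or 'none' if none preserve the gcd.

Old gcd = 2; gcd of others (without N[1]) = 2
New gcd for candidate v: gcd(2, v). Preserves old gcd iff gcd(2, v) = 2.
  Option A: v=26, gcd(2,26)=2 -> preserves
  Option B: v=74, gcd(2,74)=2 -> preserves
  Option C: v=51, gcd(2,51)=1 -> changes
  Option D: v=35, gcd(2,35)=1 -> changes
  Option E: v=5, gcd(2,5)=1 -> changes

Answer: A B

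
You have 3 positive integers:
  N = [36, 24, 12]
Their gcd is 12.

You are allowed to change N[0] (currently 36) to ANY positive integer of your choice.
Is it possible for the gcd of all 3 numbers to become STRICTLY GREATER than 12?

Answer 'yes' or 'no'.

Current gcd = 12
gcd of all OTHER numbers (without N[0]=36): gcd([24, 12]) = 12
The new gcd after any change is gcd(12, new_value).
This can be at most 12.
Since 12 = old gcd 12, the gcd can only stay the same or decrease.

Answer: no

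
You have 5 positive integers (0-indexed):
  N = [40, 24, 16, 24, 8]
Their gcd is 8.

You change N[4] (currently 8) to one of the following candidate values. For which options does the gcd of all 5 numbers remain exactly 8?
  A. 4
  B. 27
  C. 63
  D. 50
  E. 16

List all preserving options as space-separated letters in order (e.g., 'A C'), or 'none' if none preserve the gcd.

Old gcd = 8; gcd of others (without N[4]) = 8
New gcd for candidate v: gcd(8, v). Preserves old gcd iff gcd(8, v) = 8.
  Option A: v=4, gcd(8,4)=4 -> changes
  Option B: v=27, gcd(8,27)=1 -> changes
  Option C: v=63, gcd(8,63)=1 -> changes
  Option D: v=50, gcd(8,50)=2 -> changes
  Option E: v=16, gcd(8,16)=8 -> preserves

Answer: E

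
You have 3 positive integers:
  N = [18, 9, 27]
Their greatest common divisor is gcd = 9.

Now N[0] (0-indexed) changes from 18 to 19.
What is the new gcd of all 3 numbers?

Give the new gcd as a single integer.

Answer: 1

Derivation:
Numbers: [18, 9, 27], gcd = 9
Change: index 0, 18 -> 19
gcd of the OTHER numbers (without index 0): gcd([9, 27]) = 9
New gcd = gcd(g_others, new_val) = gcd(9, 19) = 1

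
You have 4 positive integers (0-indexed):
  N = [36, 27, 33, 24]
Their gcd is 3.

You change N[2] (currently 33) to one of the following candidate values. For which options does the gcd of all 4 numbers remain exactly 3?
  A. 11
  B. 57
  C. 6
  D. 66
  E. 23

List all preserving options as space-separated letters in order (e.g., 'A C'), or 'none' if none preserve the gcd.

Answer: B C D

Derivation:
Old gcd = 3; gcd of others (without N[2]) = 3
New gcd for candidate v: gcd(3, v). Preserves old gcd iff gcd(3, v) = 3.
  Option A: v=11, gcd(3,11)=1 -> changes
  Option B: v=57, gcd(3,57)=3 -> preserves
  Option C: v=6, gcd(3,6)=3 -> preserves
  Option D: v=66, gcd(3,66)=3 -> preserves
  Option E: v=23, gcd(3,23)=1 -> changes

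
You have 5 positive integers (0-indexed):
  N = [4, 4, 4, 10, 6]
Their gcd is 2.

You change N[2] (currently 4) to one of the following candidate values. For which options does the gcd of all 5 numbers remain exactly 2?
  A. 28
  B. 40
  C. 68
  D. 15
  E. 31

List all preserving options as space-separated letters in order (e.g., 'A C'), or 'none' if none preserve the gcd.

Answer: A B C

Derivation:
Old gcd = 2; gcd of others (without N[2]) = 2
New gcd for candidate v: gcd(2, v). Preserves old gcd iff gcd(2, v) = 2.
  Option A: v=28, gcd(2,28)=2 -> preserves
  Option B: v=40, gcd(2,40)=2 -> preserves
  Option C: v=68, gcd(2,68)=2 -> preserves
  Option D: v=15, gcd(2,15)=1 -> changes
  Option E: v=31, gcd(2,31)=1 -> changes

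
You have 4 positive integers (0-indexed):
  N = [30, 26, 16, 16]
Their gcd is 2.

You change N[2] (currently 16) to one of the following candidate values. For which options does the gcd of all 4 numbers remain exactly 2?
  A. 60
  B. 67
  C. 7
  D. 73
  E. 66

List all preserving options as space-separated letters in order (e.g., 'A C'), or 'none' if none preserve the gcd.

Old gcd = 2; gcd of others (without N[2]) = 2
New gcd for candidate v: gcd(2, v). Preserves old gcd iff gcd(2, v) = 2.
  Option A: v=60, gcd(2,60)=2 -> preserves
  Option B: v=67, gcd(2,67)=1 -> changes
  Option C: v=7, gcd(2,7)=1 -> changes
  Option D: v=73, gcd(2,73)=1 -> changes
  Option E: v=66, gcd(2,66)=2 -> preserves

Answer: A E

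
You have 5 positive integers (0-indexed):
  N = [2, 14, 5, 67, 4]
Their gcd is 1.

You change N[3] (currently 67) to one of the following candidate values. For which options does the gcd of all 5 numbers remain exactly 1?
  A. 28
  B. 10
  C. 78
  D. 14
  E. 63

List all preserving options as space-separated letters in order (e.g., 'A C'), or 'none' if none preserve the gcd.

Answer: A B C D E

Derivation:
Old gcd = 1; gcd of others (without N[3]) = 1
New gcd for candidate v: gcd(1, v). Preserves old gcd iff gcd(1, v) = 1.
  Option A: v=28, gcd(1,28)=1 -> preserves
  Option B: v=10, gcd(1,10)=1 -> preserves
  Option C: v=78, gcd(1,78)=1 -> preserves
  Option D: v=14, gcd(1,14)=1 -> preserves
  Option E: v=63, gcd(1,63)=1 -> preserves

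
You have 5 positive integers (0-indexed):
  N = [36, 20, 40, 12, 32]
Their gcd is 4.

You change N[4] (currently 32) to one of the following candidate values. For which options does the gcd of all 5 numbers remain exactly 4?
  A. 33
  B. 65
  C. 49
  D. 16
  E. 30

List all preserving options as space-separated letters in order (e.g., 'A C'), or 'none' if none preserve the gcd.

Answer: D

Derivation:
Old gcd = 4; gcd of others (without N[4]) = 4
New gcd for candidate v: gcd(4, v). Preserves old gcd iff gcd(4, v) = 4.
  Option A: v=33, gcd(4,33)=1 -> changes
  Option B: v=65, gcd(4,65)=1 -> changes
  Option C: v=49, gcd(4,49)=1 -> changes
  Option D: v=16, gcd(4,16)=4 -> preserves
  Option E: v=30, gcd(4,30)=2 -> changes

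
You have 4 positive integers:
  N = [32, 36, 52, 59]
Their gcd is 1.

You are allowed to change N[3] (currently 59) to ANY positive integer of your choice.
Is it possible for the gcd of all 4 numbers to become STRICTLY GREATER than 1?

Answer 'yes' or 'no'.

Answer: yes

Derivation:
Current gcd = 1
gcd of all OTHER numbers (without N[3]=59): gcd([32, 36, 52]) = 4
The new gcd after any change is gcd(4, new_value).
This can be at most 4.
Since 4 > old gcd 1, the gcd CAN increase (e.g., set N[3] = 4).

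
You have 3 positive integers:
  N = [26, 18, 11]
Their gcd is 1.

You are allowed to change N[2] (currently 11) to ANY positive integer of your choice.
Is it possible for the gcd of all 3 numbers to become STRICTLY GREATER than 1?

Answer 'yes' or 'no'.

Current gcd = 1
gcd of all OTHER numbers (without N[2]=11): gcd([26, 18]) = 2
The new gcd after any change is gcd(2, new_value).
This can be at most 2.
Since 2 > old gcd 1, the gcd CAN increase (e.g., set N[2] = 2).

Answer: yes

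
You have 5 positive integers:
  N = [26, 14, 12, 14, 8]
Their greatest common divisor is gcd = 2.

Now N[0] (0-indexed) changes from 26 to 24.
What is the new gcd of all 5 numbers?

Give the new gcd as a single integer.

Numbers: [26, 14, 12, 14, 8], gcd = 2
Change: index 0, 26 -> 24
gcd of the OTHER numbers (without index 0): gcd([14, 12, 14, 8]) = 2
New gcd = gcd(g_others, new_val) = gcd(2, 24) = 2

Answer: 2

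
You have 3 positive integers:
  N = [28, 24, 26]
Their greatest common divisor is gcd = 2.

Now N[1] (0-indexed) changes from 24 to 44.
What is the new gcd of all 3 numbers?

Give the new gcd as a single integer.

Numbers: [28, 24, 26], gcd = 2
Change: index 1, 24 -> 44
gcd of the OTHER numbers (without index 1): gcd([28, 26]) = 2
New gcd = gcd(g_others, new_val) = gcd(2, 44) = 2

Answer: 2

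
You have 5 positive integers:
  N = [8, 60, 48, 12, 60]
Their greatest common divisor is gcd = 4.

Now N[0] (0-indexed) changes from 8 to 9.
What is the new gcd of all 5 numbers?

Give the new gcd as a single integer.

Answer: 3

Derivation:
Numbers: [8, 60, 48, 12, 60], gcd = 4
Change: index 0, 8 -> 9
gcd of the OTHER numbers (without index 0): gcd([60, 48, 12, 60]) = 12
New gcd = gcd(g_others, new_val) = gcd(12, 9) = 3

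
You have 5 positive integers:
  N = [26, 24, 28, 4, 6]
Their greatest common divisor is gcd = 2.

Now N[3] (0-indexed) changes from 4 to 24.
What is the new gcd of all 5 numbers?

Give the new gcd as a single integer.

Numbers: [26, 24, 28, 4, 6], gcd = 2
Change: index 3, 4 -> 24
gcd of the OTHER numbers (without index 3): gcd([26, 24, 28, 6]) = 2
New gcd = gcd(g_others, new_val) = gcd(2, 24) = 2

Answer: 2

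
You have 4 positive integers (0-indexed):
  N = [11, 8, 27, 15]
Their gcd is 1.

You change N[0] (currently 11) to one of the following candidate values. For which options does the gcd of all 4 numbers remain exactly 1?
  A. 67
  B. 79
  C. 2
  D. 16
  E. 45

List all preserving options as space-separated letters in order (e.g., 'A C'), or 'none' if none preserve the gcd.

Old gcd = 1; gcd of others (without N[0]) = 1
New gcd for candidate v: gcd(1, v). Preserves old gcd iff gcd(1, v) = 1.
  Option A: v=67, gcd(1,67)=1 -> preserves
  Option B: v=79, gcd(1,79)=1 -> preserves
  Option C: v=2, gcd(1,2)=1 -> preserves
  Option D: v=16, gcd(1,16)=1 -> preserves
  Option E: v=45, gcd(1,45)=1 -> preserves

Answer: A B C D E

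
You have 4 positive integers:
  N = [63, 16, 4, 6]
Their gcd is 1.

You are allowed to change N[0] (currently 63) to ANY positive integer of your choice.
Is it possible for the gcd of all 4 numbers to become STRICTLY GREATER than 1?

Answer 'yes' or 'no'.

Current gcd = 1
gcd of all OTHER numbers (without N[0]=63): gcd([16, 4, 6]) = 2
The new gcd after any change is gcd(2, new_value).
This can be at most 2.
Since 2 > old gcd 1, the gcd CAN increase (e.g., set N[0] = 2).

Answer: yes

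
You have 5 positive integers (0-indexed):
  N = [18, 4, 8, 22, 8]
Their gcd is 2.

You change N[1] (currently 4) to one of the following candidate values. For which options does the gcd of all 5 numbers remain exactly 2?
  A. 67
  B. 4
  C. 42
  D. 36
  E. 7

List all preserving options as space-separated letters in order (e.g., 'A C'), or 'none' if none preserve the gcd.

Answer: B C D

Derivation:
Old gcd = 2; gcd of others (without N[1]) = 2
New gcd for candidate v: gcd(2, v). Preserves old gcd iff gcd(2, v) = 2.
  Option A: v=67, gcd(2,67)=1 -> changes
  Option B: v=4, gcd(2,4)=2 -> preserves
  Option C: v=42, gcd(2,42)=2 -> preserves
  Option D: v=36, gcd(2,36)=2 -> preserves
  Option E: v=7, gcd(2,7)=1 -> changes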